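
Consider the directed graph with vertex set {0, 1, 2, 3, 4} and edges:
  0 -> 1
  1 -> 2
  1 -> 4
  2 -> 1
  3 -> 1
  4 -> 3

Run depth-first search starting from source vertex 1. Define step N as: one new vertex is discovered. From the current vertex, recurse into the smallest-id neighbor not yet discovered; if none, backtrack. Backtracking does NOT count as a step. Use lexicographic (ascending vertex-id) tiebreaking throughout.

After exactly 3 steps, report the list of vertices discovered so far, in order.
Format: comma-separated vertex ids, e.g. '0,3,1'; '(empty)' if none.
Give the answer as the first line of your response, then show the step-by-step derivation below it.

1,2,4

step 1: discover 1; path=1; order=1
step 2: discover 2; path=1>2; order=1,2
step 3: discover 4; path=1>4; order=1,2,4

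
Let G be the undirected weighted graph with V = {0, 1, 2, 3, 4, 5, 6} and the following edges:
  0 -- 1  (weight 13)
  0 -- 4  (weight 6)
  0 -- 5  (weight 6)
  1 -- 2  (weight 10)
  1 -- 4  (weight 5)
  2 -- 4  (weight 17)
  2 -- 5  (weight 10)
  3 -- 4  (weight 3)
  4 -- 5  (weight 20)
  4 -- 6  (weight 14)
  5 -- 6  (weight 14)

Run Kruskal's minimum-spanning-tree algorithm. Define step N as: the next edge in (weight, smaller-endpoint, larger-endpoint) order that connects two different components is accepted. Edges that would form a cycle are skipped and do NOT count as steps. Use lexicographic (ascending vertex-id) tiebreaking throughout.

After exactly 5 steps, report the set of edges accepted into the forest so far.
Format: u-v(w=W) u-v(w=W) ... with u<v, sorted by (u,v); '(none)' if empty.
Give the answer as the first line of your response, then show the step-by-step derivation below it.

0-4(w=6) 0-5(w=6) 1-2(w=10) 1-4(w=5) 3-4(w=3)

step 1: add edge 3-4 (w=3); MST = {3-4(w=3)}
step 2: add edge 1-4 (w=5); MST = {1-4(w=5) 3-4(w=3)}
step 3: add edge 0-4 (w=6); MST = {0-4(w=6) 1-4(w=5) 3-4(w=3)}
step 4: add edge 0-5 (w=6); MST = {0-4(w=6) 0-5(w=6) 1-4(w=5) 3-4(w=3)}
step 5: add edge 1-2 (w=10); MST = {0-4(w=6) 0-5(w=6) 1-2(w=10) 1-4(w=5) 3-4(w=3)}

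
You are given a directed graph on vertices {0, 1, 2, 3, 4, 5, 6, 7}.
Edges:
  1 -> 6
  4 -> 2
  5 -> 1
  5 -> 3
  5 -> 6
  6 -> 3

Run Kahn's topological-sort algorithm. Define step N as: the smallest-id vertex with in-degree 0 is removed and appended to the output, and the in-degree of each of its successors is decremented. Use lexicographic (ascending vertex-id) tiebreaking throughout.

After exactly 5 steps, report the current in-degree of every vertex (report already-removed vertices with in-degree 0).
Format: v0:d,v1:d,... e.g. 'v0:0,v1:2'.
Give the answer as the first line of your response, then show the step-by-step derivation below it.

v0:0,v1:0,v2:0,v3:1,v4:0,v5:0,v6:0,v7:0

step 1: output 0; order=[0]; indeg=(0,1,1,2,0,0,2,0)
step 2: output 4; order=[0,4]; indeg=(0,1,0,2,0,0,2,0)
step 3: output 2; order=[0,4,2]; indeg=(0,1,0,2,0,0,2,0)
step 4: output 5; order=[0,4,2,5]; indeg=(0,0,0,1,0,0,1,0)
step 5: output 1; order=[0,4,2,5,1]; indeg=(0,0,0,1,0,0,0,0)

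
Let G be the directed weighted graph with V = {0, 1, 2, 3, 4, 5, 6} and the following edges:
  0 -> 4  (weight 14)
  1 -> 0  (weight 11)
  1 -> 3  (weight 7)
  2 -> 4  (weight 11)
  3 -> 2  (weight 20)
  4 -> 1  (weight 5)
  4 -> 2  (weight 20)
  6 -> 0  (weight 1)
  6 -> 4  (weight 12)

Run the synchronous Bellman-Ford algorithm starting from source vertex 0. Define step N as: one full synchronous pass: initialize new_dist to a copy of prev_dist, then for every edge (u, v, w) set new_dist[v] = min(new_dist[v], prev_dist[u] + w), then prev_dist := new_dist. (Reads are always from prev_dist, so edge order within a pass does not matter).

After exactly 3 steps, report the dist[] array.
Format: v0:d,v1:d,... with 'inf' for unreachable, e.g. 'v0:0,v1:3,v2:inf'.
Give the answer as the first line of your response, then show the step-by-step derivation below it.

v0:0,v1:19,v2:34,v3:26,v4:14,v5:inf,v6:inf

step 1: dist = v0:0,v1:inf,v2:inf,v3:inf,v4:14,v5:inf,v6:inf
step 2: dist = v0:0,v1:19,v2:34,v3:inf,v4:14,v5:inf,v6:inf
step 3: dist = v0:0,v1:19,v2:34,v3:26,v4:14,v5:inf,v6:inf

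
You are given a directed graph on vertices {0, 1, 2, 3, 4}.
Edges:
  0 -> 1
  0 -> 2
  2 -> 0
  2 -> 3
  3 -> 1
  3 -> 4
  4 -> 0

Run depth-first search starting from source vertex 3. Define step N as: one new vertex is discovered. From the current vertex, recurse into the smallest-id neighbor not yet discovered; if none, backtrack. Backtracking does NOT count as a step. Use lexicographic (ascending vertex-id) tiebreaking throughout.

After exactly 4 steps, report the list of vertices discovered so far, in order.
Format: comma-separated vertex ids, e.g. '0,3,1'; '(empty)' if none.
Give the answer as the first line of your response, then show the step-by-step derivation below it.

3,1,4,0

step 1: discover 3; path=3; order=3
step 2: discover 1; path=3>1; order=3,1
step 3: discover 4; path=3>4; order=3,1,4
step 4: discover 0; path=3>4>0; order=3,1,4,0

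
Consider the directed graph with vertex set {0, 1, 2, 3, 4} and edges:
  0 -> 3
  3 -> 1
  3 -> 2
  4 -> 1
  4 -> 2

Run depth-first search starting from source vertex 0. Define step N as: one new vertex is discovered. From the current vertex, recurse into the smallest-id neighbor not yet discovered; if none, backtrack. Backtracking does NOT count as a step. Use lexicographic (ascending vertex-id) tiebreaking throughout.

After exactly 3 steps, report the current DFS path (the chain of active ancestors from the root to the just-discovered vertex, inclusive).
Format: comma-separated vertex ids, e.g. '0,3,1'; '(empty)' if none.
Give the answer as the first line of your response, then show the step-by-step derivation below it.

0,3,1

step 1: discover 0; path=0; order=0
step 2: discover 3; path=0>3; order=0,3
step 3: discover 1; path=0>3>1; order=0,3,1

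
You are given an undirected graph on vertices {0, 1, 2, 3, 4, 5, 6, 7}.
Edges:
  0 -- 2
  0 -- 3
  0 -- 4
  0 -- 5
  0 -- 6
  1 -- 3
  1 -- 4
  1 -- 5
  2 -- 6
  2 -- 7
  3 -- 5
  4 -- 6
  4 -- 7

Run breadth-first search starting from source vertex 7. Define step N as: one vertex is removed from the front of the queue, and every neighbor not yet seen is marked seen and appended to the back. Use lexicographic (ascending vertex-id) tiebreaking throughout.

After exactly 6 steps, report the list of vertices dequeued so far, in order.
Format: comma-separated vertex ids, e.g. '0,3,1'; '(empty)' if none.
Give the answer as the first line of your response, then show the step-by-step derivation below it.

7,2,4,0,6,1

step 1: dequeue 7; queue=[2,4]; order=7
step 2: dequeue 2; queue=[4,0,6]; order=7,2
step 3: dequeue 4; queue=[0,6,1]; order=7,2,4
step 4: dequeue 0; queue=[6,1,3,5]; order=7,2,4,0
step 5: dequeue 6; queue=[1,3,5]; order=7,2,4,0,6
step 6: dequeue 1; queue=[3,5]; order=7,2,4,0,6,1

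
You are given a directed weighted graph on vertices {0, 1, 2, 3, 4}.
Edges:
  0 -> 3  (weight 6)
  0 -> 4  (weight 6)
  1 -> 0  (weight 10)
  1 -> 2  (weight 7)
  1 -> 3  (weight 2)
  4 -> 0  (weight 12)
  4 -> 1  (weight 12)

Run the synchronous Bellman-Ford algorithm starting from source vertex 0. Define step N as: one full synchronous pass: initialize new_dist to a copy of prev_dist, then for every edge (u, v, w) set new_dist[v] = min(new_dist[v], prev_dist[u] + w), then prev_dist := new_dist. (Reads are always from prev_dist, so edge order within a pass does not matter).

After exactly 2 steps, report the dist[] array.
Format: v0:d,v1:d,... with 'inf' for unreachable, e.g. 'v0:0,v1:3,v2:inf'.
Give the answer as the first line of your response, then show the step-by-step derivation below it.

v0:0,v1:18,v2:inf,v3:6,v4:6

step 1: dist = v0:0,v1:inf,v2:inf,v3:6,v4:6
step 2: dist = v0:0,v1:18,v2:inf,v3:6,v4:6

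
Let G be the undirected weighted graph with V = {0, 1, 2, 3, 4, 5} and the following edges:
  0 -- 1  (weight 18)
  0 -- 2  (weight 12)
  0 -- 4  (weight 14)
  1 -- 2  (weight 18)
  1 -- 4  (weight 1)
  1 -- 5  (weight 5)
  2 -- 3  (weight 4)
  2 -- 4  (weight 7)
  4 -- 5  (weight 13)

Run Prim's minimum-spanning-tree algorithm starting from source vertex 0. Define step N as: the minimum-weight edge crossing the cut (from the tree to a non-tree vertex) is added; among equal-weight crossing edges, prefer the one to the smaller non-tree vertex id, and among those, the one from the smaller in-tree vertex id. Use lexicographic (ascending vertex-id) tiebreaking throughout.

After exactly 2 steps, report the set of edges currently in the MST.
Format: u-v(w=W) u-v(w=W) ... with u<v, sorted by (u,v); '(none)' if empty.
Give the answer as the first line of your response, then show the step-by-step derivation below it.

0-2(w=12) 2-3(w=4)

step 1: add edge 0-2 (w=12); MST = {0-2(w=12)}
step 2: add edge 2-3 (w=4); MST = {0-2(w=12) 2-3(w=4)}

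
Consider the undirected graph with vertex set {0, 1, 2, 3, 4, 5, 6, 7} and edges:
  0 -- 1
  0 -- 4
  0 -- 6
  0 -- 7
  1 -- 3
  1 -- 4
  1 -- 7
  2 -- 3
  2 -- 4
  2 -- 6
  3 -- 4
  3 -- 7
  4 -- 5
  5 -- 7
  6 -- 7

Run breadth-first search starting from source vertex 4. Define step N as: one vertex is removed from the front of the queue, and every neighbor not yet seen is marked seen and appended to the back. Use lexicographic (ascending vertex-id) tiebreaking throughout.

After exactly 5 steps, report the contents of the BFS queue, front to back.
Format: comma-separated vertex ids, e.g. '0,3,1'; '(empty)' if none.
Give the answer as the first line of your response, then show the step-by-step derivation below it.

5,6,7

step 1: dequeue 4; queue=[0,1,2,3,5]; order=4
step 2: dequeue 0; queue=[1,2,3,5,6,7]; order=4,0
step 3: dequeue 1; queue=[2,3,5,6,7]; order=4,0,1
step 4: dequeue 2; queue=[3,5,6,7]; order=4,0,1,2
step 5: dequeue 3; queue=[5,6,7]; order=4,0,1,2,3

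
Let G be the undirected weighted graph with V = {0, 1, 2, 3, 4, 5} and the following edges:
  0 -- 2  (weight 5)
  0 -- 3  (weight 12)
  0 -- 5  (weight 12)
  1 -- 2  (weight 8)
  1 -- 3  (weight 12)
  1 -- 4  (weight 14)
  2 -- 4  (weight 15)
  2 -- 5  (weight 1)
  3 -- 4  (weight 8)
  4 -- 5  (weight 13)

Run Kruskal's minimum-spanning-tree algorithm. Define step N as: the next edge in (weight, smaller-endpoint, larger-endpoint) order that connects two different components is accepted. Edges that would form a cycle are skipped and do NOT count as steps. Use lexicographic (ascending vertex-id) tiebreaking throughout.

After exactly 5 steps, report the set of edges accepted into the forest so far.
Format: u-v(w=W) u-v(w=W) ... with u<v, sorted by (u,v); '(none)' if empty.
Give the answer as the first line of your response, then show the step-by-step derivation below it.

0-2(w=5) 0-3(w=12) 1-2(w=8) 2-5(w=1) 3-4(w=8)

step 1: add edge 2-5 (w=1); MST = {2-5(w=1)}
step 2: add edge 0-2 (w=5); MST = {0-2(w=5) 2-5(w=1)}
step 3: add edge 1-2 (w=8); MST = {0-2(w=5) 1-2(w=8) 2-5(w=1)}
step 4: add edge 3-4 (w=8); MST = {0-2(w=5) 1-2(w=8) 2-5(w=1) 3-4(w=8)}
step 5: add edge 0-3 (w=12); MST = {0-2(w=5) 0-3(w=12) 1-2(w=8) 2-5(w=1) 3-4(w=8)}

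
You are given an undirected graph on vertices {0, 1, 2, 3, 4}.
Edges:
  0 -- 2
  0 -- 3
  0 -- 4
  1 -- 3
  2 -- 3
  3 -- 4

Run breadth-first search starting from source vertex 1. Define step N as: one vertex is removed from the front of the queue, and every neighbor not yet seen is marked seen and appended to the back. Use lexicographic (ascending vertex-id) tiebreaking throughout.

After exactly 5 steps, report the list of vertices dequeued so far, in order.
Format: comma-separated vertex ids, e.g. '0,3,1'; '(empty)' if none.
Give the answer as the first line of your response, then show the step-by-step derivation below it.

1,3,0,2,4

step 1: dequeue 1; queue=[3]; order=1
step 2: dequeue 3; queue=[0,2,4]; order=1,3
step 3: dequeue 0; queue=[2,4]; order=1,3,0
step 4: dequeue 2; queue=[4]; order=1,3,0,2
step 5: dequeue 4; queue=[(empty)]; order=1,3,0,2,4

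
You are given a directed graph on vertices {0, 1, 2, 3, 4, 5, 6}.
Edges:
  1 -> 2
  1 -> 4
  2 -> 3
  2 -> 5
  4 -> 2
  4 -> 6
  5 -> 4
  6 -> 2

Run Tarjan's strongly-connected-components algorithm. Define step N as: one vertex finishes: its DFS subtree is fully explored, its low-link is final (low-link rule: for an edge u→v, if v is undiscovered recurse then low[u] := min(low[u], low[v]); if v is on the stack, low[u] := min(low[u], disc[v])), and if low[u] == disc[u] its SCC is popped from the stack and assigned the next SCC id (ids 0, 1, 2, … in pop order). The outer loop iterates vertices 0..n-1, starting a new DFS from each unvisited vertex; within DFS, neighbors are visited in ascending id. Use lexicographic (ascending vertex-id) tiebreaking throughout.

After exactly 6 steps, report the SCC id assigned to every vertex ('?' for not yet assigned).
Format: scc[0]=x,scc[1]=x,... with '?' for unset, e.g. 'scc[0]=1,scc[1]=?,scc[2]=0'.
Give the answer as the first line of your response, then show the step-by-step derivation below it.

scc[0]=0,scc[1]=?,scc[2]=2,scc[3]=1,scc[4]=2,scc[5]=2,scc[6]=2

step 1: low=(low[0]=0,low[1]=?,low[2]=?,low[3]=?,low[4]=?,low[5]=?,low[6]=?); scc=(scc[0]=0,scc[1]=?,scc[2]=?,scc[3]=?,scc[4]=?,scc[5]=?,scc[6]=?)
step 2: low=(low[0]=0,low[1]=1,low[2]=2,low[3]=3,low[4]=?,low[5]=?,low[6]=?); scc=(scc[0]=0,scc[1]=?,scc[2]=?,scc[3]=1,scc[4]=?,scc[5]=?,scc[6]=?)
step 3: low=(low[0]=0,low[1]=1,low[2]=2,low[3]=3,low[4]=2,low[5]=4,low[6]=2); scc=(scc[0]=0,scc[1]=?,scc[2]=?,scc[3]=1,scc[4]=?,scc[5]=?,scc[6]=?)
step 4: low=(low[0]=0,low[1]=1,low[2]=2,low[3]=3,low[4]=2,low[5]=4,low[6]=2); scc=(scc[0]=0,scc[1]=?,scc[2]=?,scc[3]=1,scc[4]=?,scc[5]=?,scc[6]=?)
step 5: low=(low[0]=0,low[1]=1,low[2]=2,low[3]=3,low[4]=2,low[5]=2,low[6]=2); scc=(scc[0]=0,scc[1]=?,scc[2]=?,scc[3]=1,scc[4]=?,scc[5]=?,scc[6]=?)
step 6: low=(low[0]=0,low[1]=1,low[2]=2,low[3]=3,low[4]=2,low[5]=2,low[6]=2); scc=(scc[0]=0,scc[1]=?,scc[2]=2,scc[3]=1,scc[4]=2,scc[5]=2,scc[6]=2)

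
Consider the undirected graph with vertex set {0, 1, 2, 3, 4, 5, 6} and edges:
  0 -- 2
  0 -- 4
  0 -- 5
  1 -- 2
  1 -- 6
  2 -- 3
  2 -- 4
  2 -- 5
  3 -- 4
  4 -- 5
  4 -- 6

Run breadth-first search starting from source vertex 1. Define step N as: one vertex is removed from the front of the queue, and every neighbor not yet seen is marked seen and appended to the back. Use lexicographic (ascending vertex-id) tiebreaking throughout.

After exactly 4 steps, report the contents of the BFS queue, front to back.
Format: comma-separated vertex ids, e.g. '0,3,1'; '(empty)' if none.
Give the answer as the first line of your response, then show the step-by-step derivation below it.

3,4,5

step 1: dequeue 1; queue=[2,6]; order=1
step 2: dequeue 2; queue=[6,0,3,4,5]; order=1,2
step 3: dequeue 6; queue=[0,3,4,5]; order=1,2,6
step 4: dequeue 0; queue=[3,4,5]; order=1,2,6,0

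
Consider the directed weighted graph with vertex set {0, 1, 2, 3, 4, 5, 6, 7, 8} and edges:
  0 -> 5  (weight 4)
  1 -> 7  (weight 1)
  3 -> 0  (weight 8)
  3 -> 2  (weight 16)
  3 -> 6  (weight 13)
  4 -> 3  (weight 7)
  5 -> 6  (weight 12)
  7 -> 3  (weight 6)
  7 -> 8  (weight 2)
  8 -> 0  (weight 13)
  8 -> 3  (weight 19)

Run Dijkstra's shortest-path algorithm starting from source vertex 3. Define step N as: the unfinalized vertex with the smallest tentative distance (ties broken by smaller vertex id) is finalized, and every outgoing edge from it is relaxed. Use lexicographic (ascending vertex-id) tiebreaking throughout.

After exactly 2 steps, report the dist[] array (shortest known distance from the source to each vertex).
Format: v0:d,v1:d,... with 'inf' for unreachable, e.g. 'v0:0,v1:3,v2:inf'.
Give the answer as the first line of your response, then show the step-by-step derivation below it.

v0:8,v1:inf,v2:16,v3:0,v4:inf,v5:12,v6:13,v7:inf,v8:inf

step 1: dist = v0:8,v1:inf,v2:16,v3:0,v4:inf,v5:inf,v6:13,v7:inf,v8:inf
step 2: dist = v0:8,v1:inf,v2:16,v3:0,v4:inf,v5:12,v6:13,v7:inf,v8:inf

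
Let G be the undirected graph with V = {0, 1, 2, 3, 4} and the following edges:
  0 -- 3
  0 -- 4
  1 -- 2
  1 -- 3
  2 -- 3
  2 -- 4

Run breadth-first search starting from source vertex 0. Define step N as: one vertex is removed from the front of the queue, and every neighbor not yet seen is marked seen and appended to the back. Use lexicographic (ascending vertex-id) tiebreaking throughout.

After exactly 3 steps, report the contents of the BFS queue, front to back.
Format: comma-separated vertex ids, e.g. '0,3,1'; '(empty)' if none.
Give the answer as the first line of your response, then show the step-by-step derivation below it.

1,2

step 1: dequeue 0; queue=[3,4]; order=0
step 2: dequeue 3; queue=[4,1,2]; order=0,3
step 3: dequeue 4; queue=[1,2]; order=0,3,4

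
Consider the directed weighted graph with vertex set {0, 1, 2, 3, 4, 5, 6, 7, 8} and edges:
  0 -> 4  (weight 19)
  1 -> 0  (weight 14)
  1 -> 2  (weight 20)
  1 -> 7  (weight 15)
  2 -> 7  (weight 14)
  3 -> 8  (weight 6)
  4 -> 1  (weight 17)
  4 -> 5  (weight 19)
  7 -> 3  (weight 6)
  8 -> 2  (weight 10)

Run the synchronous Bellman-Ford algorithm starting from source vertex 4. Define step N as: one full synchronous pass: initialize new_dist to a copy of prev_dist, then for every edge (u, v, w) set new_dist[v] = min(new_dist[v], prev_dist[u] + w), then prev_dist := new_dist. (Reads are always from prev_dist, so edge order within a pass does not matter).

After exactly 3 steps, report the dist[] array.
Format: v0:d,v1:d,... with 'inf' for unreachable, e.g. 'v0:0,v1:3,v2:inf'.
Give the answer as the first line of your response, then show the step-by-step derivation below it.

v0:31,v1:17,v2:37,v3:38,v4:0,v5:19,v6:inf,v7:32,v8:inf

step 1: dist = v0:inf,v1:17,v2:inf,v3:inf,v4:0,v5:19,v6:inf,v7:inf,v8:inf
step 2: dist = v0:31,v1:17,v2:37,v3:inf,v4:0,v5:19,v6:inf,v7:32,v8:inf
step 3: dist = v0:31,v1:17,v2:37,v3:38,v4:0,v5:19,v6:inf,v7:32,v8:inf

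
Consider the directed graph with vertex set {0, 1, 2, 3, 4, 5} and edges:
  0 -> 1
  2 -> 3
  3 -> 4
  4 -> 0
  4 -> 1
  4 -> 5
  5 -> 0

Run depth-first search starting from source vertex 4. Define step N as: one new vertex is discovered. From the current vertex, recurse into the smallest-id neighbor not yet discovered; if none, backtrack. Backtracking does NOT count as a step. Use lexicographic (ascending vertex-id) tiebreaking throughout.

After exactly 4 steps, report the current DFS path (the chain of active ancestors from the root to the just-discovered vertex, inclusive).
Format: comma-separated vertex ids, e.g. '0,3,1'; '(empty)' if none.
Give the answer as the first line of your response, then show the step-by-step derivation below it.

4,5

step 1: discover 4; path=4; order=4
step 2: discover 0; path=4>0; order=4,0
step 3: discover 1; path=4>0>1; order=4,0,1
step 4: discover 5; path=4>5; order=4,0,1,5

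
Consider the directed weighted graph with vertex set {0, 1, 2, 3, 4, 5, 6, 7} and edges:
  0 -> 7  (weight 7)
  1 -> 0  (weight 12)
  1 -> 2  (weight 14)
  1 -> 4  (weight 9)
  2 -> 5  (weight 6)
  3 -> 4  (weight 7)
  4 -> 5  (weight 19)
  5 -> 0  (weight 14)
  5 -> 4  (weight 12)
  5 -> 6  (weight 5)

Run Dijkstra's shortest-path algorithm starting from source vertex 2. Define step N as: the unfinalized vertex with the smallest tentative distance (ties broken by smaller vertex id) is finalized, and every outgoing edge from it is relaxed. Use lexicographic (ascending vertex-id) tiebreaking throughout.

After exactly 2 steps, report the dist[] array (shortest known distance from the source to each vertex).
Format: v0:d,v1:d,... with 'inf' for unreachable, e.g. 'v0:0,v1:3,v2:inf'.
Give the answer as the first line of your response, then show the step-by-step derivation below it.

v0:20,v1:inf,v2:0,v3:inf,v4:18,v5:6,v6:11,v7:inf

step 1: dist = v0:inf,v1:inf,v2:0,v3:inf,v4:inf,v5:6,v6:inf,v7:inf
step 2: dist = v0:20,v1:inf,v2:0,v3:inf,v4:18,v5:6,v6:11,v7:inf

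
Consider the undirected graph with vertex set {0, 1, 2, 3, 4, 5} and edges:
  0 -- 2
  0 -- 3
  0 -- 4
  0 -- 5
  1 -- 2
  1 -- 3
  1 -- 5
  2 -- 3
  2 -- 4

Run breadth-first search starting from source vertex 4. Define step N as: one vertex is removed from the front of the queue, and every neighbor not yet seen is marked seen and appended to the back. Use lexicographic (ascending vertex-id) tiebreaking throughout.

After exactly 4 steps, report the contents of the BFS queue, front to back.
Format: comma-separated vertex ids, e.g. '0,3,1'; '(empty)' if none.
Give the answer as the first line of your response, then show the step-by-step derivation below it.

5,1

step 1: dequeue 4; queue=[0,2]; order=4
step 2: dequeue 0; queue=[2,3,5]; order=4,0
step 3: dequeue 2; queue=[3,5,1]; order=4,0,2
step 4: dequeue 3; queue=[5,1]; order=4,0,2,3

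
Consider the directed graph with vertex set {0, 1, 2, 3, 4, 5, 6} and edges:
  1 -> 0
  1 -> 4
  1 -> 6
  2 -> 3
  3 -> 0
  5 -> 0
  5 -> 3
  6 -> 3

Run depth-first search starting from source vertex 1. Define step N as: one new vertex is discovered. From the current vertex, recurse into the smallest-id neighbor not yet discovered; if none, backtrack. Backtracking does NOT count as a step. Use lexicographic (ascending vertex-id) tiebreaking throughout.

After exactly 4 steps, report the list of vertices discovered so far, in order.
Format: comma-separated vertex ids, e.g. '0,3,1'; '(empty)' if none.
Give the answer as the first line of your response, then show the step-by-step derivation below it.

1,0,4,6

step 1: discover 1; path=1; order=1
step 2: discover 0; path=1>0; order=1,0
step 3: discover 4; path=1>4; order=1,0,4
step 4: discover 6; path=1>6; order=1,0,4,6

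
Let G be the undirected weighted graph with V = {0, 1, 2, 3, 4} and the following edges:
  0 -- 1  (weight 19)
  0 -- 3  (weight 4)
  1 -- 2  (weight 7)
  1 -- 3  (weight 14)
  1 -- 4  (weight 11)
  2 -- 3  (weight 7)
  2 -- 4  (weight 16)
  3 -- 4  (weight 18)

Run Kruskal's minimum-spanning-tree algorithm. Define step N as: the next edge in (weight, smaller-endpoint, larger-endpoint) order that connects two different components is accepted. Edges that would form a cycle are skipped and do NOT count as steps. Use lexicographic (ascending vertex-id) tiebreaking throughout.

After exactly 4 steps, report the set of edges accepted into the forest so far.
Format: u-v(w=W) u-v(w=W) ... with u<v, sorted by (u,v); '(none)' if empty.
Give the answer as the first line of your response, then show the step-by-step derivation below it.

0-3(w=4) 1-2(w=7) 1-4(w=11) 2-3(w=7)

step 1: add edge 0-3 (w=4); MST = {0-3(w=4)}
step 2: add edge 1-2 (w=7); MST = {0-3(w=4) 1-2(w=7)}
step 3: add edge 2-3 (w=7); MST = {0-3(w=4) 1-2(w=7) 2-3(w=7)}
step 4: add edge 1-4 (w=11); MST = {0-3(w=4) 1-2(w=7) 1-4(w=11) 2-3(w=7)}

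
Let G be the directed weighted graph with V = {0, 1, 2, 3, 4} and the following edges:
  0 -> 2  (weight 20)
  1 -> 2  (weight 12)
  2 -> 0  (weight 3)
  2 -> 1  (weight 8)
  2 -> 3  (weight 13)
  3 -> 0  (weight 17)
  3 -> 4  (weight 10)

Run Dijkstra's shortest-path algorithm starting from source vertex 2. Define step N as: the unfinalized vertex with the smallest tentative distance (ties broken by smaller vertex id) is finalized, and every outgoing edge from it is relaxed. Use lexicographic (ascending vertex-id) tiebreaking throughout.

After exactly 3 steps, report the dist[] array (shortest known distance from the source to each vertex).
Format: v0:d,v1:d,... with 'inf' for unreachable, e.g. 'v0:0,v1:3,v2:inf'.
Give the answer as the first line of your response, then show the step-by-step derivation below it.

v0:3,v1:8,v2:0,v3:13,v4:inf

step 1: dist = v0:3,v1:8,v2:0,v3:13,v4:inf
step 2: dist = v0:3,v1:8,v2:0,v3:13,v4:inf
step 3: dist = v0:3,v1:8,v2:0,v3:13,v4:inf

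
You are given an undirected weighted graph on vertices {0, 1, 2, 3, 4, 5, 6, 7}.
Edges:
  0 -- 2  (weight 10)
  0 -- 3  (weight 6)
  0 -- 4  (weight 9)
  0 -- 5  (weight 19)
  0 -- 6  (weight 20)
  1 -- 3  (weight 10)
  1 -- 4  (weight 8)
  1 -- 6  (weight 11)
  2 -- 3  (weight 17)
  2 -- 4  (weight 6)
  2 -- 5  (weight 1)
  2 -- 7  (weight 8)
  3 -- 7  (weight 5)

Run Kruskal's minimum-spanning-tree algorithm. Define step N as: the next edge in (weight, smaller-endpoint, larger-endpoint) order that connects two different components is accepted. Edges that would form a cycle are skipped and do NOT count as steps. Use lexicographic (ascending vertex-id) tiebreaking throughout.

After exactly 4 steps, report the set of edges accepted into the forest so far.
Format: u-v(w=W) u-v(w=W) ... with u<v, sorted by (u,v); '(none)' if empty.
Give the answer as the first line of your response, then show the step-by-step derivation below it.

0-3(w=6) 2-4(w=6) 2-5(w=1) 3-7(w=5)

step 1: add edge 2-5 (w=1); MST = {2-5(w=1)}
step 2: add edge 3-7 (w=5); MST = {2-5(w=1) 3-7(w=5)}
step 3: add edge 0-3 (w=6); MST = {0-3(w=6) 2-5(w=1) 3-7(w=5)}
step 4: add edge 2-4 (w=6); MST = {0-3(w=6) 2-4(w=6) 2-5(w=1) 3-7(w=5)}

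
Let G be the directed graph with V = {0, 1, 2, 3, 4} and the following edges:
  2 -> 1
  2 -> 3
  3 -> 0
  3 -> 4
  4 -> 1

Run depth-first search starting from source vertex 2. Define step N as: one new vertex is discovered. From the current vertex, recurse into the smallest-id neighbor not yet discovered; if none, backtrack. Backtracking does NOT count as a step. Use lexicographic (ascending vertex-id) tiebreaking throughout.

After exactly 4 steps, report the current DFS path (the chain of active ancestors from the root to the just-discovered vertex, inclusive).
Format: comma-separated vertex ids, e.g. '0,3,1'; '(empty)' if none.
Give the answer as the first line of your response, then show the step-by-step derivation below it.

2,3,0

step 1: discover 2; path=2; order=2
step 2: discover 1; path=2>1; order=2,1
step 3: discover 3; path=2>3; order=2,1,3
step 4: discover 0; path=2>3>0; order=2,1,3,0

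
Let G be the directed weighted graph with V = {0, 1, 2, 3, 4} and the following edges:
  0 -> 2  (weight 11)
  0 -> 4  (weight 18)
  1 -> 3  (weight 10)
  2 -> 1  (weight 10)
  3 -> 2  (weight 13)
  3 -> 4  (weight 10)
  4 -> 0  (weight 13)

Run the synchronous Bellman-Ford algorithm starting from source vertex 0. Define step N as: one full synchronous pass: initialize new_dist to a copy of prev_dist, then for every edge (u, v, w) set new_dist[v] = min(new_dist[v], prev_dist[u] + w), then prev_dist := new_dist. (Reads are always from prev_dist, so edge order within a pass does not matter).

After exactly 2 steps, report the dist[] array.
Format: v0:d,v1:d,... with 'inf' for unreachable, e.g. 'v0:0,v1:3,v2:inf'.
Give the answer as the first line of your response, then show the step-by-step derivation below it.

v0:0,v1:21,v2:11,v3:inf,v4:18

step 1: dist = v0:0,v1:inf,v2:11,v3:inf,v4:18
step 2: dist = v0:0,v1:21,v2:11,v3:inf,v4:18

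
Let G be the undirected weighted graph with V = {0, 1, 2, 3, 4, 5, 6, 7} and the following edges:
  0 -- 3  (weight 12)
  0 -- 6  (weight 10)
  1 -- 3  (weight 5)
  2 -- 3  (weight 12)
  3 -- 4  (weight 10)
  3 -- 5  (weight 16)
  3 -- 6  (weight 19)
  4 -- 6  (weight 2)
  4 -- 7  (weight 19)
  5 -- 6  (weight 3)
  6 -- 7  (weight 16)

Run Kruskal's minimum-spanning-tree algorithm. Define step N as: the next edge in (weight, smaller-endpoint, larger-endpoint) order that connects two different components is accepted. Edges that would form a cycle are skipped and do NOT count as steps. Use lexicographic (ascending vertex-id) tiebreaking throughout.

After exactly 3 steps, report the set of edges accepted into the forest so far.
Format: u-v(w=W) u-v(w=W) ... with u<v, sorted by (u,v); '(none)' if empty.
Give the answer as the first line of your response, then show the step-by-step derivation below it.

1-3(w=5) 4-6(w=2) 5-6(w=3)

step 1: add edge 4-6 (w=2); MST = {4-6(w=2)}
step 2: add edge 5-6 (w=3); MST = {4-6(w=2) 5-6(w=3)}
step 3: add edge 1-3 (w=5); MST = {1-3(w=5) 4-6(w=2) 5-6(w=3)}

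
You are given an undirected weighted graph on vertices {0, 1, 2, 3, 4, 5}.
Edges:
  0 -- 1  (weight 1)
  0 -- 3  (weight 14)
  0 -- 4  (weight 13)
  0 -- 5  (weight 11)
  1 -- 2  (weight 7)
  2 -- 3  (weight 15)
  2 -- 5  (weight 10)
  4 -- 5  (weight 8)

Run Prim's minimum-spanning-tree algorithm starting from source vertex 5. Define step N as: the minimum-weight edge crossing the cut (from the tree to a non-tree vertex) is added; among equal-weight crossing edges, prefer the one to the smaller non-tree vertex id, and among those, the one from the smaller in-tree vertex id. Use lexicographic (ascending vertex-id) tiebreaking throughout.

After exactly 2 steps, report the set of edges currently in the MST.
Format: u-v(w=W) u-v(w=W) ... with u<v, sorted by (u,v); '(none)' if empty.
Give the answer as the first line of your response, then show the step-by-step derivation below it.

2-5(w=10) 4-5(w=8)

step 1: add edge 4-5 (w=8); MST = {4-5(w=8)}
step 2: add edge 2-5 (w=10); MST = {2-5(w=10) 4-5(w=8)}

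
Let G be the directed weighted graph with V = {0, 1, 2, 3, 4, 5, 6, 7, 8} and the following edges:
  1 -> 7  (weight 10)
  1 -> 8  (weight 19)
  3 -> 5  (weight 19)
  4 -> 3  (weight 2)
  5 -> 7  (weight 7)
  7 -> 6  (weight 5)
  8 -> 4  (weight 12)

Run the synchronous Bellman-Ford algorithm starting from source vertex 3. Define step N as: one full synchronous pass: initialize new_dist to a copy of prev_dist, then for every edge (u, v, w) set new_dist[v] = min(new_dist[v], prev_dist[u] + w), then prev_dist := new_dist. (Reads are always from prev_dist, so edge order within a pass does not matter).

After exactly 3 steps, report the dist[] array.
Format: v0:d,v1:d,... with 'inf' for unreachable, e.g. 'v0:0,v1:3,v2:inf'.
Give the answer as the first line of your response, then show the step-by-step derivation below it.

v0:inf,v1:inf,v2:inf,v3:0,v4:inf,v5:19,v6:31,v7:26,v8:inf

step 1: dist = v0:inf,v1:inf,v2:inf,v3:0,v4:inf,v5:19,v6:inf,v7:inf,v8:inf
step 2: dist = v0:inf,v1:inf,v2:inf,v3:0,v4:inf,v5:19,v6:inf,v7:26,v8:inf
step 3: dist = v0:inf,v1:inf,v2:inf,v3:0,v4:inf,v5:19,v6:31,v7:26,v8:inf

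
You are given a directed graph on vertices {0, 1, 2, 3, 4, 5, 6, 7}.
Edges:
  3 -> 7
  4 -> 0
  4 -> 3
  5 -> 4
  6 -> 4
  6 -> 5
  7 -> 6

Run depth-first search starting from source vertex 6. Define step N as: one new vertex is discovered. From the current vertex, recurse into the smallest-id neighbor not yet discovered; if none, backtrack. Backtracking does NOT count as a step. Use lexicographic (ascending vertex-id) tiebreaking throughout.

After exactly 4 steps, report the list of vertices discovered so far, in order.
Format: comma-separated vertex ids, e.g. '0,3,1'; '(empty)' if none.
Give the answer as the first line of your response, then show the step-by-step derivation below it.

6,4,0,3

step 1: discover 6; path=6; order=6
step 2: discover 4; path=6>4; order=6,4
step 3: discover 0; path=6>4>0; order=6,4,0
step 4: discover 3; path=6>4>3; order=6,4,0,3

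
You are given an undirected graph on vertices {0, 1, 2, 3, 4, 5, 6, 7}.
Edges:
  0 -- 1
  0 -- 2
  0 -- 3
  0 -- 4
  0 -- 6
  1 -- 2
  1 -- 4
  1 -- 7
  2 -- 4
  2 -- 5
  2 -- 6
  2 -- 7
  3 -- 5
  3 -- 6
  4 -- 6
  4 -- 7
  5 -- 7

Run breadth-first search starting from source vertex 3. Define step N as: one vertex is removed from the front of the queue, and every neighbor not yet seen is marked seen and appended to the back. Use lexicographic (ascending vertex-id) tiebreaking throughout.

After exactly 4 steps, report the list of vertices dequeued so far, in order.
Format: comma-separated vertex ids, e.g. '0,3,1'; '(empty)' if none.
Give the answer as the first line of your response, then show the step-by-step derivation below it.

3,0,5,6

step 1: dequeue 3; queue=[0,5,6]; order=3
step 2: dequeue 0; queue=[5,6,1,2,4]; order=3,0
step 3: dequeue 5; queue=[6,1,2,4,7]; order=3,0,5
step 4: dequeue 6; queue=[1,2,4,7]; order=3,0,5,6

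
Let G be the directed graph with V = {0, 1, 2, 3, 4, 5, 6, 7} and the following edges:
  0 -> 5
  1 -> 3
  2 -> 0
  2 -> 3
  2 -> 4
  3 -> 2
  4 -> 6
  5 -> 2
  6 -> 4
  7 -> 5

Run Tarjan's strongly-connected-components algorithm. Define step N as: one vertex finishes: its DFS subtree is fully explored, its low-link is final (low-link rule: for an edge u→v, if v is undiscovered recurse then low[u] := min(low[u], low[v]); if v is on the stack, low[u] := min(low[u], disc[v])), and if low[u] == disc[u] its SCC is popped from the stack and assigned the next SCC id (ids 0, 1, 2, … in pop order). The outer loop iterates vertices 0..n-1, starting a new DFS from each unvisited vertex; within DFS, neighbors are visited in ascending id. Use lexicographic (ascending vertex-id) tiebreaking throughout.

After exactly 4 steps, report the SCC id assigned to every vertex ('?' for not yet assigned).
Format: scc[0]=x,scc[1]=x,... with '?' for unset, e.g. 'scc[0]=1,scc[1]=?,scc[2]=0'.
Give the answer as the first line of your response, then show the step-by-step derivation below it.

scc[0]=?,scc[1]=?,scc[2]=?,scc[3]=?,scc[4]=0,scc[5]=?,scc[6]=0,scc[7]=?

step 1: low=(low[0]=0,low[1]=?,low[2]=0,low[3]=2,low[4]=?,low[5]=1,low[6]=?,low[7]=?); scc=(scc[0]=?,scc[1]=?,scc[2]=?,scc[3]=?,scc[4]=?,scc[5]=?,scc[6]=?,scc[7]=?)
step 2: low=(low[0]=0,low[1]=?,low[2]=0,low[3]=2,low[4]=4,low[5]=1,low[6]=4,low[7]=?); scc=(scc[0]=?,scc[1]=?,scc[2]=?,scc[3]=?,scc[4]=?,scc[5]=?,scc[6]=?,scc[7]=?)
step 3: low=(low[0]=0,low[1]=?,low[2]=0,low[3]=2,low[4]=4,low[5]=1,low[6]=4,low[7]=?); scc=(scc[0]=?,scc[1]=?,scc[2]=?,scc[3]=?,scc[4]=0,scc[5]=?,scc[6]=0,scc[7]=?)
step 4: low=(low[0]=0,low[1]=?,low[2]=0,low[3]=2,low[4]=4,low[5]=1,low[6]=4,low[7]=?); scc=(scc[0]=?,scc[1]=?,scc[2]=?,scc[3]=?,scc[4]=0,scc[5]=?,scc[6]=0,scc[7]=?)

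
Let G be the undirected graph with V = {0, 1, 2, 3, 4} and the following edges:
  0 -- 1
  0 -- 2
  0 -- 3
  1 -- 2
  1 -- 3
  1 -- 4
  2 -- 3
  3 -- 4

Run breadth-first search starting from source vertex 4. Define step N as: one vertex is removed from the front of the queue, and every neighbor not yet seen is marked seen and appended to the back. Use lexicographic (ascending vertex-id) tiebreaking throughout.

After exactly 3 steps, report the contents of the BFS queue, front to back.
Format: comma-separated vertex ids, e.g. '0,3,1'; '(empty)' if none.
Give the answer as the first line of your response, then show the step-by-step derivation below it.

0,2

step 1: dequeue 4; queue=[1,3]; order=4
step 2: dequeue 1; queue=[3,0,2]; order=4,1
step 3: dequeue 3; queue=[0,2]; order=4,1,3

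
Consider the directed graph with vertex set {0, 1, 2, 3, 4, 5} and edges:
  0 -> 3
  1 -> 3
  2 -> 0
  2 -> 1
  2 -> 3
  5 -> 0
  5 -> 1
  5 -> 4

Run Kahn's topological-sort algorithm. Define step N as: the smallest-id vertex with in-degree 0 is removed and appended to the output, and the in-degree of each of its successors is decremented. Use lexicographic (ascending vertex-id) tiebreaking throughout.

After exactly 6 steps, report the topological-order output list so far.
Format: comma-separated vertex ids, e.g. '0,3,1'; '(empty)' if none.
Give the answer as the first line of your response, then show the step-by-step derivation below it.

2,5,0,1,3,4

step 1: output 2; order=[2]; indeg=(1,1,0,2,1,0)
step 2: output 5; order=[2,5]; indeg=(0,0,0,2,0,0)
step 3: output 0; order=[2,5,0]; indeg=(0,0,0,1,0,0)
step 4: output 1; order=[2,5,0,1]; indeg=(0,0,0,0,0,0)
step 5: output 3; order=[2,5,0,1,3]; indeg=(0,0,0,0,0,0)
step 6: output 4; order=[2,5,0,1,3,4]; indeg=(0,0,0,0,0,0)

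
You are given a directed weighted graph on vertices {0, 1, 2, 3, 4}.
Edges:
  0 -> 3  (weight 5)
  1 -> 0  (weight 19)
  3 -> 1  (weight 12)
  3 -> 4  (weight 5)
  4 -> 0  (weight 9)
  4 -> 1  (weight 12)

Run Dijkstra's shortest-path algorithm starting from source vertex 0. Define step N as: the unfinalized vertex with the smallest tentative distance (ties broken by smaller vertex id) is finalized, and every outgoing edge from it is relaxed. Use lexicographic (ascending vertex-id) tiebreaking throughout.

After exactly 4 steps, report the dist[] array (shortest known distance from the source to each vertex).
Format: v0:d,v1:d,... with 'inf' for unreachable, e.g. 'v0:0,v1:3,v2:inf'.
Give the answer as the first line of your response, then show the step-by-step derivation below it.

v0:0,v1:17,v2:inf,v3:5,v4:10

step 1: dist = v0:0,v1:inf,v2:inf,v3:5,v4:inf
step 2: dist = v0:0,v1:17,v2:inf,v3:5,v4:10
step 3: dist = v0:0,v1:17,v2:inf,v3:5,v4:10
step 4: dist = v0:0,v1:17,v2:inf,v3:5,v4:10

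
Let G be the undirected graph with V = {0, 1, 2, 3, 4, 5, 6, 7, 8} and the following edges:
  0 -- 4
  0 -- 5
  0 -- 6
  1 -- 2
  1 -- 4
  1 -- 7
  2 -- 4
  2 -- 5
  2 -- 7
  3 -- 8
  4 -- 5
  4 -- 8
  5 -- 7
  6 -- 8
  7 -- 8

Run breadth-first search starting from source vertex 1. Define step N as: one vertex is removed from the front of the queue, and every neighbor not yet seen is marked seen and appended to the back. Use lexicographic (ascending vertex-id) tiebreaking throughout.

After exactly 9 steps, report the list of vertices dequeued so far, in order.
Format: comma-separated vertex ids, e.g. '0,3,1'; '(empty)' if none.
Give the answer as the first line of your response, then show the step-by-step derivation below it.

1,2,4,7,5,0,8,6,3

step 1: dequeue 1; queue=[2,4,7]; order=1
step 2: dequeue 2; queue=[4,7,5]; order=1,2
step 3: dequeue 4; queue=[7,5,0,8]; order=1,2,4
step 4: dequeue 7; queue=[5,0,8]; order=1,2,4,7
step 5: dequeue 5; queue=[0,8]; order=1,2,4,7,5
step 6: dequeue 0; queue=[8,6]; order=1,2,4,7,5,0
step 7: dequeue 8; queue=[6,3]; order=1,2,4,7,5,0,8
step 8: dequeue 6; queue=[3]; order=1,2,4,7,5,0,8,6
step 9: dequeue 3; queue=[(empty)]; order=1,2,4,7,5,0,8,6,3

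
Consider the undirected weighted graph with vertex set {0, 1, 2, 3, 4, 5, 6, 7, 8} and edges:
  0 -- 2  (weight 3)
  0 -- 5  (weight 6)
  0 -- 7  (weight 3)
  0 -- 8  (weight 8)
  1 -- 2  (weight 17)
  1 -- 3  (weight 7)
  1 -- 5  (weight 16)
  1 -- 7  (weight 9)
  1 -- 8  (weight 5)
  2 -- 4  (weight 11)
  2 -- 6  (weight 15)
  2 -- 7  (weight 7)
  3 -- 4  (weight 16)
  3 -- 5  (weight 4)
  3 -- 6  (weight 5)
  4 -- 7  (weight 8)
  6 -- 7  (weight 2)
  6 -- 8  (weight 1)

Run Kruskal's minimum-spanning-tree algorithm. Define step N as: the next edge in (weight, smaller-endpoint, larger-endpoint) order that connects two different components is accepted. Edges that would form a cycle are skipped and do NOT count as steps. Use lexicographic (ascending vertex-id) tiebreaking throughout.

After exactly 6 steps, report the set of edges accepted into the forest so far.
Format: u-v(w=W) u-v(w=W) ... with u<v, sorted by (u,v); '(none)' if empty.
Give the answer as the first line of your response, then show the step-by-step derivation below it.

0-2(w=3) 0-7(w=3) 1-8(w=5) 3-5(w=4) 6-7(w=2) 6-8(w=1)

step 1: add edge 6-8 (w=1); MST = {6-8(w=1)}
step 2: add edge 6-7 (w=2); MST = {6-7(w=2) 6-8(w=1)}
step 3: add edge 0-2 (w=3); MST = {0-2(w=3) 6-7(w=2) 6-8(w=1)}
step 4: add edge 0-7 (w=3); MST = {0-2(w=3) 0-7(w=3) 6-7(w=2) 6-8(w=1)}
step 5: add edge 3-5 (w=4); MST = {0-2(w=3) 0-7(w=3) 3-5(w=4) 6-7(w=2) 6-8(w=1)}
step 6: add edge 1-8 (w=5); MST = {0-2(w=3) 0-7(w=3) 1-8(w=5) 3-5(w=4) 6-7(w=2) 6-8(w=1)}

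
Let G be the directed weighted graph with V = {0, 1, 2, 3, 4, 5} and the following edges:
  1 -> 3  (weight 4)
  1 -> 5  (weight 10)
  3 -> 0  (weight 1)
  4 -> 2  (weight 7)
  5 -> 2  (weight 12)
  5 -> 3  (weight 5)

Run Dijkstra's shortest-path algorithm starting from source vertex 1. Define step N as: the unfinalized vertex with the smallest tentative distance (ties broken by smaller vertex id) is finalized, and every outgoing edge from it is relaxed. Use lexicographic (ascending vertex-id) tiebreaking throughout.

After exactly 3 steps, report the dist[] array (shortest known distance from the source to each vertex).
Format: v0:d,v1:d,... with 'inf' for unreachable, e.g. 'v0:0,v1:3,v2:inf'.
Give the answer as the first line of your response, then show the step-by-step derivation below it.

v0:5,v1:0,v2:inf,v3:4,v4:inf,v5:10

step 1: dist = v0:inf,v1:0,v2:inf,v3:4,v4:inf,v5:10
step 2: dist = v0:5,v1:0,v2:inf,v3:4,v4:inf,v5:10
step 3: dist = v0:5,v1:0,v2:inf,v3:4,v4:inf,v5:10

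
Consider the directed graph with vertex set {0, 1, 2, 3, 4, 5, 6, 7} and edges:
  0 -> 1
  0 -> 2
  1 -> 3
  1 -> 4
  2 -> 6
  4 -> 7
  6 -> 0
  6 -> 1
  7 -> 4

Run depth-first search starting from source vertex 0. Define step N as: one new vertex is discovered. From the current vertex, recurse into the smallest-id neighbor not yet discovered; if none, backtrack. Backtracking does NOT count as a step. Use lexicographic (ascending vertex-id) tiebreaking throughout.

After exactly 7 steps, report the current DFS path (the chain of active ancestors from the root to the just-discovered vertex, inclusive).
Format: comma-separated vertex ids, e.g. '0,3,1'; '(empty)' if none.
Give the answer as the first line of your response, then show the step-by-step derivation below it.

0,2,6

step 1: discover 0; path=0; order=0
step 2: discover 1; path=0>1; order=0,1
step 3: discover 3; path=0>1>3; order=0,1,3
step 4: discover 4; path=0>1>4; order=0,1,3,4
step 5: discover 7; path=0>1>4>7; order=0,1,3,4,7
step 6: discover 2; path=0>2; order=0,1,3,4,7,2
step 7: discover 6; path=0>2>6; order=0,1,3,4,7,2,6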